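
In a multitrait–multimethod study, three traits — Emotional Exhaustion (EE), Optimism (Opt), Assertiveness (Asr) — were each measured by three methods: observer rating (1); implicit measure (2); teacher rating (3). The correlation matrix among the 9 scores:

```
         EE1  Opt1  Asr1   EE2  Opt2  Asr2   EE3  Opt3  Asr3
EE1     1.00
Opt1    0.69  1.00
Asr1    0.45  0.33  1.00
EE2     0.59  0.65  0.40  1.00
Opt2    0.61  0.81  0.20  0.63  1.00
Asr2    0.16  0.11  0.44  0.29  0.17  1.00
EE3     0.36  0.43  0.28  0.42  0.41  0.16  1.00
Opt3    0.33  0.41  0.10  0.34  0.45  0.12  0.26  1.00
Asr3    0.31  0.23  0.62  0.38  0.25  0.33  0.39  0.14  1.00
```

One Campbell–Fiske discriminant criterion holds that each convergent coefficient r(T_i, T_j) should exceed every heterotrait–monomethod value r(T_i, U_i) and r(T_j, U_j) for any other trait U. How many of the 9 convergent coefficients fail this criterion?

Each convergent coefficient versus the relevant comparison correlations:
EE (methods 1·2): 0.59 vs {0.69, 0.63, 0.45, 0.29} → fail.
EE (methods 1·3): 0.36 vs {0.69, 0.26, 0.45, 0.39} → fail.
EE (methods 2·3): 0.42 vs {0.63, 0.26, 0.29, 0.39} → fail.
Opt (methods 1·2): 0.81 vs {0.69, 0.63, 0.33, 0.17} → pass.
Opt (methods 1·3): 0.41 vs {0.69, 0.26, 0.33, 0.14} → fail.
Opt (methods 2·3): 0.45 vs {0.63, 0.26, 0.17, 0.14} → fail.
Asr (methods 1·2): 0.44 vs {0.45, 0.29, 0.33, 0.17} → fail.
Asr (methods 1·3): 0.62 vs {0.45, 0.39, 0.33, 0.14} → pass.
Asr (methods 2·3): 0.33 vs {0.29, 0.39, 0.17, 0.14} → fail.
7 of 9 fail.

7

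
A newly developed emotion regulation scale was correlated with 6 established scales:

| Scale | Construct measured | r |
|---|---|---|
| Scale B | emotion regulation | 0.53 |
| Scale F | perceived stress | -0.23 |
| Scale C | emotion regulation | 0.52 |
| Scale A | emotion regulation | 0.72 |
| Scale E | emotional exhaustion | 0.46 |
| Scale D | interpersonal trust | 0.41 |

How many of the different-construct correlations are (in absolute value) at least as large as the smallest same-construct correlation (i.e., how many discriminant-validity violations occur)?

0

Convergent (same construct = emotion regulation): Scale B, Scale C, Scale A.
Smallest convergent = 0.52. Discriminant |r|: 0.23, 0.46, 0.41; count ≥ 0.52 → 0.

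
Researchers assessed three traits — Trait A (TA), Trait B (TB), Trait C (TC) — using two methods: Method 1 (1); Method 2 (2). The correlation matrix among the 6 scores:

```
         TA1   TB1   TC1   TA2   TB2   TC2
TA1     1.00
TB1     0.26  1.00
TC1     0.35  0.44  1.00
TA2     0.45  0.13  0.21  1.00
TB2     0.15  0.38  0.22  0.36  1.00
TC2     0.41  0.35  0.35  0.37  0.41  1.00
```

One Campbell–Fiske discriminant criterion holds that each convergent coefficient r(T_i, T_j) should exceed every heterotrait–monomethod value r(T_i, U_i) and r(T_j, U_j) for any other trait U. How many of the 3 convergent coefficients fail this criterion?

Convergent coefficients and their comparison sets:
TA (methods 1·2): 0.45 vs {0.26, 0.36, 0.35, 0.37} → pass.
TB (methods 1·2): 0.38 vs {0.26, 0.36, 0.44, 0.41} → fail.
TC (methods 1·2): 0.35 vs {0.35, 0.37, 0.44, 0.41} → fail.
2 of 3 fail.

2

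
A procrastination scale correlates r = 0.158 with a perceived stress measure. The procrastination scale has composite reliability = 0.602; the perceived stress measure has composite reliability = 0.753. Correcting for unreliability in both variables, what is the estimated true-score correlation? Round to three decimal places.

0.235

r_true = r_obs / √(r_xx · r_yy) = 0.158 / √(0.602 × 0.753) = 0.158 / √0.453306 = 0.158 / 0.6733 ≈ 0.235.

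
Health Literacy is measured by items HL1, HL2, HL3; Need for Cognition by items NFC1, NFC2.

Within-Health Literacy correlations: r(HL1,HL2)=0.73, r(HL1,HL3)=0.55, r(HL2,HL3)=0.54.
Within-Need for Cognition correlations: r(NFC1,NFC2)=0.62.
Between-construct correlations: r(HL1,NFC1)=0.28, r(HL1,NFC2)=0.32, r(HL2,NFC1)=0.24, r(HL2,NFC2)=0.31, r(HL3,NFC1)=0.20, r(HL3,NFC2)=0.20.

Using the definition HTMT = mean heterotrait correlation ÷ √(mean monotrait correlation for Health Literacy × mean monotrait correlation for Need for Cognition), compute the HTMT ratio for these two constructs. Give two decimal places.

Between-construct mean = 1.55/6 = 0.2583.
Mean within-HL = 1.82/3 = 0.6067; mean within-NFC = 0.62/1 = 0.6200.
Geometric mean = √(0.6067 × 0.6200) = 0.6133.
HTMT = 0.2583 / 0.6133 = 0.42.

0.42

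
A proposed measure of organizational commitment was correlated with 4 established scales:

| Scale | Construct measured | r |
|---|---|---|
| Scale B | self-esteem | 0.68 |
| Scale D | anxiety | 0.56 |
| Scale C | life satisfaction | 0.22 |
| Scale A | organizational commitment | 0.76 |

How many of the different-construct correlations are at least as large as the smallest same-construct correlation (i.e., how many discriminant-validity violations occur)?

Convergent (same construct = organizational commitment): Scale A.
Smallest convergent = 0.76. Discriminant values: 0.68, 0.56, 0.22; count ≥ 0.76 → 0.

0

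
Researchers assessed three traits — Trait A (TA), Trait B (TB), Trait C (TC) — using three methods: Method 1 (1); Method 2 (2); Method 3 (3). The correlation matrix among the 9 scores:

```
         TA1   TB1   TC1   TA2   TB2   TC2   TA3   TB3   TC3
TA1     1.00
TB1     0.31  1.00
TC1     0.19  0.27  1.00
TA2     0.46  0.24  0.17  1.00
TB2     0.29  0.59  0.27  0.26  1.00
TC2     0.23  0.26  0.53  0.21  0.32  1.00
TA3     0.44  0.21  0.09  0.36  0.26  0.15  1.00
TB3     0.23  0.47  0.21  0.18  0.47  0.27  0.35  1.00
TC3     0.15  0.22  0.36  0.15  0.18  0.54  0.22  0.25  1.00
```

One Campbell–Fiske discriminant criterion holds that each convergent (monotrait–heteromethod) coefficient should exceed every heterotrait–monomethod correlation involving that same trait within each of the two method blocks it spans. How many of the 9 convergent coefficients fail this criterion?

0

Convergent coefficients and their comparison sets:
TA (methods 1·2): 0.46 vs {0.31, 0.26, 0.19, 0.21} → pass.
TA (methods 1·3): 0.44 vs {0.31, 0.35, 0.19, 0.22} → pass.
TA (methods 2·3): 0.36 vs {0.26, 0.35, 0.21, 0.22} → pass.
TB (methods 1·2): 0.59 vs {0.31, 0.26, 0.27, 0.32} → pass.
TB (methods 1·3): 0.47 vs {0.31, 0.35, 0.27, 0.25} → pass.
TB (methods 2·3): 0.47 vs {0.26, 0.35, 0.32, 0.25} → pass.
TC (methods 1·2): 0.53 vs {0.19, 0.21, 0.27, 0.32} → pass.
TC (methods 1·3): 0.36 vs {0.19, 0.22, 0.27, 0.25} → pass.
TC (methods 2·3): 0.54 vs {0.21, 0.22, 0.32, 0.25} → pass.
0 of 9 fail.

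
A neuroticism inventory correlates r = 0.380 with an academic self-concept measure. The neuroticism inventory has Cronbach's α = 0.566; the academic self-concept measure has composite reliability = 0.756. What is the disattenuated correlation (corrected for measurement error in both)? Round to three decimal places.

0.581

r_true = r_obs / √(r_xx · r_yy) = 0.380 / √(0.566 × 0.756) = 0.380 / √0.427896 = 0.380 / 0.6541 ≈ 0.581.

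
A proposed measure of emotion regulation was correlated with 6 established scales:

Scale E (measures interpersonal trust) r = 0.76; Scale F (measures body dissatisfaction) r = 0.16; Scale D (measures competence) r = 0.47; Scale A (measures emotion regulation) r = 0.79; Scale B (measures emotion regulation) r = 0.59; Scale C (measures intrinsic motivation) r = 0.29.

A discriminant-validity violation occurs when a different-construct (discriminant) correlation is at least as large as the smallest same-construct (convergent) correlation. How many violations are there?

1

Convergent (same construct = emotion regulation): Scale A, Scale B.
Smallest convergent = 0.59. Discriminant values: 0.76, 0.16, 0.47, 0.29; count ≥ 0.59 → 1.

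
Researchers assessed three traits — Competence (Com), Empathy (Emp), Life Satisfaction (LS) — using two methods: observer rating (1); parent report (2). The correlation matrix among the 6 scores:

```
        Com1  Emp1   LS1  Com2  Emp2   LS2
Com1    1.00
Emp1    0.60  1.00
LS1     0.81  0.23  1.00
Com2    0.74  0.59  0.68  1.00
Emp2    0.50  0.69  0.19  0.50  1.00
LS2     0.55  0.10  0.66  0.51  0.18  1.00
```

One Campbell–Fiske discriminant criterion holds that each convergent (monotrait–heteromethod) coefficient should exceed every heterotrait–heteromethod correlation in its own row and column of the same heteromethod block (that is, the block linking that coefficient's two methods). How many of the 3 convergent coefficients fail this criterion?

Each convergent coefficient versus the relevant comparison correlations:
Com (methods 1·2): 0.74 vs {0.50, 0.59, 0.55, 0.68} → pass.
Emp (methods 1·2): 0.69 vs {0.59, 0.50, 0.10, 0.19} → pass.
LS (methods 1·2): 0.66 vs {0.68, 0.55, 0.19, 0.10} → fail.
1 of 3 fail.

1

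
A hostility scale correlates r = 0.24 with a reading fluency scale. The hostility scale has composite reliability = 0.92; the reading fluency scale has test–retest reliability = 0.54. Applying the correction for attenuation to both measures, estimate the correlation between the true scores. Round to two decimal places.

r_true = r_obs / √(r_xx · r_yy) = 0.24 / √(0.92 × 0.54) = 0.24 / √0.4968 = 0.24 / 0.7048 ≈ 0.34.

0.34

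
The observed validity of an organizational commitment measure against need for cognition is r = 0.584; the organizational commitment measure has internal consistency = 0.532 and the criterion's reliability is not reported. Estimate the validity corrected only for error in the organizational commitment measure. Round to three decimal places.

Single correction: r_c = r_obs / √r_xx = 0.584 / √0.532 = 0.584 / 0.7294 ≈ 0.801.

0.801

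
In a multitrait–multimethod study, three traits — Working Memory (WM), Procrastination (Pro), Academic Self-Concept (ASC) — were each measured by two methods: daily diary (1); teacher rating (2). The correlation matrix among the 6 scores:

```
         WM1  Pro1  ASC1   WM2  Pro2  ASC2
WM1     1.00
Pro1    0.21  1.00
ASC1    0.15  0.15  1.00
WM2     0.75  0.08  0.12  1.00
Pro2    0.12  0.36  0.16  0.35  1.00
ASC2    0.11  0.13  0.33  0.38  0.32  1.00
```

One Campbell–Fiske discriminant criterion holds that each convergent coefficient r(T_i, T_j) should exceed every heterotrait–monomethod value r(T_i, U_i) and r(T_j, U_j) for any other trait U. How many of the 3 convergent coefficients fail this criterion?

Convergent coefficients and their comparison sets:
WM (methods 1·2): 0.75 vs {0.21, 0.35, 0.15, 0.38} → pass.
Pro (methods 1·2): 0.36 vs {0.21, 0.35, 0.15, 0.32} → pass.
ASC (methods 1·2): 0.33 vs {0.15, 0.38, 0.15, 0.32} → fail.
1 of 3 fail.

1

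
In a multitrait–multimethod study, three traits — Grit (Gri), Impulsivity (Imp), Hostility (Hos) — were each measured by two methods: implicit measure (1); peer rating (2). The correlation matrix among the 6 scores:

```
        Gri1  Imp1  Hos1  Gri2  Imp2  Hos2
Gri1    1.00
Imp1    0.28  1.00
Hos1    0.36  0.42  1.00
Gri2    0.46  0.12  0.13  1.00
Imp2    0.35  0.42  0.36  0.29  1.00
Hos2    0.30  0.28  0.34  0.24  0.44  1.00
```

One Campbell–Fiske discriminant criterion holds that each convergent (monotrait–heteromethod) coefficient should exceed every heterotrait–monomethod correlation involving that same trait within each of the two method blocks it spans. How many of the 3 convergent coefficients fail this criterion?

Convergent coefficients and their comparison sets:
Gri (methods 1·2): 0.46 vs {0.28, 0.29, 0.36, 0.24} → pass.
Imp (methods 1·2): 0.42 vs {0.28, 0.29, 0.42, 0.44} → fail.
Hos (methods 1·2): 0.34 vs {0.36, 0.24, 0.42, 0.44} → fail.
2 of 3 fail.

2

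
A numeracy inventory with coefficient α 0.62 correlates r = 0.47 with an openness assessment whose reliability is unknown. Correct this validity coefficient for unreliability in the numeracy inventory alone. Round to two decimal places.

0.60

Single correction: r_c = r_obs / √r_xx = 0.47 / √0.62 = 0.47 / 0.7874 ≈ 0.60.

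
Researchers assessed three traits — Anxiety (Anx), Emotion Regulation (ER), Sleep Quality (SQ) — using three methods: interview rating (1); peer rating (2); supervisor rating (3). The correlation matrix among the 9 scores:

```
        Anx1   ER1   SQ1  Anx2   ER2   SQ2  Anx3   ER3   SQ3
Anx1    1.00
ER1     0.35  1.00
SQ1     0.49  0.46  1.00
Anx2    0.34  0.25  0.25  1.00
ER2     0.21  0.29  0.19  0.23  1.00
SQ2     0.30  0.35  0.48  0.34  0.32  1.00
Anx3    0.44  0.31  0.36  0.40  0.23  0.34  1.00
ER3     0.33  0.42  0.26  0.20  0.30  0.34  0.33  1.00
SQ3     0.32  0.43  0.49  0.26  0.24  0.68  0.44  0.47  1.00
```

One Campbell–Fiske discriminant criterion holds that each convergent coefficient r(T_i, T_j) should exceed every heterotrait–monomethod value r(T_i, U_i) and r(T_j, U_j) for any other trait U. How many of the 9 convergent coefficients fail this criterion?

8

Each convergent coefficient versus the relevant comparison correlations:
Anx (methods 1·2): 0.34 vs {0.35, 0.23, 0.49, 0.34} → fail.
Anx (methods 1·3): 0.44 vs {0.35, 0.33, 0.49, 0.44} → fail.
Anx (methods 2·3): 0.40 vs {0.23, 0.33, 0.34, 0.44} → fail.
ER (methods 1·2): 0.29 vs {0.35, 0.23, 0.46, 0.32} → fail.
ER (methods 1·3): 0.42 vs {0.35, 0.33, 0.46, 0.47} → fail.
ER (methods 2·3): 0.30 vs {0.23, 0.33, 0.32, 0.47} → fail.
SQ (methods 1·2): 0.48 vs {0.49, 0.34, 0.46, 0.32} → fail.
SQ (methods 1·3): 0.49 vs {0.49, 0.44, 0.46, 0.47} → fail.
SQ (methods 2·3): 0.68 vs {0.34, 0.44, 0.32, 0.47} → pass.
8 of 9 fail.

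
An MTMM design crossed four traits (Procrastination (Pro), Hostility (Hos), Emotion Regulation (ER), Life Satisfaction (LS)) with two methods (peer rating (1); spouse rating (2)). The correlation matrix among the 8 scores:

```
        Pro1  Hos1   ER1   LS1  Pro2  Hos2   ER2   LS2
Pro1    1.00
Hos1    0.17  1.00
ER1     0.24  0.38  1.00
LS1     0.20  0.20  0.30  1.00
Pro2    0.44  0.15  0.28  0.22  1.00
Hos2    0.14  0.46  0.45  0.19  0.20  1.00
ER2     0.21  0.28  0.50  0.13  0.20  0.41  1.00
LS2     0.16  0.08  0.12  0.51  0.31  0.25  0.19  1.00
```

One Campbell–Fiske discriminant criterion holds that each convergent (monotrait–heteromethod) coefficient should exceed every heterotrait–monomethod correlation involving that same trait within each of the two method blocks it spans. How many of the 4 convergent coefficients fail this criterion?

0

Convergent coefficients and their comparison sets:
Pro (methods 1·2): 0.44 vs {0.17, 0.20, 0.24, 0.20, 0.20, 0.31} → pass.
Hos (methods 1·2): 0.46 vs {0.17, 0.20, 0.38, 0.41, 0.20, 0.25} → pass.
ER (methods 1·2): 0.50 vs {0.24, 0.20, 0.38, 0.41, 0.30, 0.19} → pass.
LS (methods 1·2): 0.51 vs {0.20, 0.31, 0.20, 0.25, 0.30, 0.19} → pass.
0 of 4 fail.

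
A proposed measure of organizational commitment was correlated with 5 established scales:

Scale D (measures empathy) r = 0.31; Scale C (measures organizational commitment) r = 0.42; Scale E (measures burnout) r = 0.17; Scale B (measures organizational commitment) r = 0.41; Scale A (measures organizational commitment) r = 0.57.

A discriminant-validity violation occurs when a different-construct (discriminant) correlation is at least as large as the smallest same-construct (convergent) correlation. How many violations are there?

0

Convergent (same construct = organizational commitment): Scale C, Scale B, Scale A.
Smallest convergent = 0.41. Discriminant values: 0.31, 0.17; count ≥ 0.41 → 0.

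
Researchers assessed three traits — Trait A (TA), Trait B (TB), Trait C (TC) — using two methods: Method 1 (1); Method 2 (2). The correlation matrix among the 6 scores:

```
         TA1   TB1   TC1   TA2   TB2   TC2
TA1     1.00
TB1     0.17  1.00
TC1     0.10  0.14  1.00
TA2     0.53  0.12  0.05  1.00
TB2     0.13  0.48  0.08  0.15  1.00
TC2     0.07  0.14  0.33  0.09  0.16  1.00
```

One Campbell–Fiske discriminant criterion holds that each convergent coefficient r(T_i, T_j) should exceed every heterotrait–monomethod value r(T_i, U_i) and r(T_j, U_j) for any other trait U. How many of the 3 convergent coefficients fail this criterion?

Convergent coefficients and their comparison sets:
TA (methods 1·2): 0.53 vs {0.17, 0.15, 0.10, 0.09} → pass.
TB (methods 1·2): 0.48 vs {0.17, 0.15, 0.14, 0.16} → pass.
TC (methods 1·2): 0.33 vs {0.10, 0.09, 0.14, 0.16} → pass.
0 of 3 fail.

0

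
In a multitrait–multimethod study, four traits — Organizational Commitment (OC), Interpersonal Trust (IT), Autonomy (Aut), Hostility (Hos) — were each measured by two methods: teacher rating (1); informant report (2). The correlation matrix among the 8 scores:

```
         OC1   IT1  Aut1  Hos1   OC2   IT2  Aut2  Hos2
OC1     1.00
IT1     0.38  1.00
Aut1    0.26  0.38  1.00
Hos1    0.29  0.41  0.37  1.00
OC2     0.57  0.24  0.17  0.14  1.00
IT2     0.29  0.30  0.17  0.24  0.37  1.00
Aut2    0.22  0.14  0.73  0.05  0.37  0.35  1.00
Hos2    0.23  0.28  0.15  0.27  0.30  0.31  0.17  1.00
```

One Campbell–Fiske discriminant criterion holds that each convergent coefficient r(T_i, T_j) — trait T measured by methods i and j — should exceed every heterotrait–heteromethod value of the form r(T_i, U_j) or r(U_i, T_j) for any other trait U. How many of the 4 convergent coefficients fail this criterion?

1

Checking each validity diagonal entry against its comparison values:
OC (methods 1·2): 0.57 vs {0.29, 0.24, 0.22, 0.17, 0.23, 0.14} → pass.
IT (methods 1·2): 0.30 vs {0.24, 0.29, 0.14, 0.17, 0.28, 0.24} → pass.
Aut (methods 1·2): 0.73 vs {0.17, 0.22, 0.17, 0.14, 0.15, 0.05} → pass.
Hos (methods 1·2): 0.27 vs {0.14, 0.23, 0.24, 0.28, 0.05, 0.15} → fail.
1 of 4 fail.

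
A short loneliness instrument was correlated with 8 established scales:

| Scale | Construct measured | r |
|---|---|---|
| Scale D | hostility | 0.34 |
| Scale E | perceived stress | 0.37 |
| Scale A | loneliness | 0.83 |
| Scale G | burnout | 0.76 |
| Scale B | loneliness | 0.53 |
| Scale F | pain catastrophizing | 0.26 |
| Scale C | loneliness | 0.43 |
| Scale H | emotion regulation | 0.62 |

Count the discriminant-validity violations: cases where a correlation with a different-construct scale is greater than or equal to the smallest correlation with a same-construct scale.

Convergent (same construct = loneliness): Scale A, Scale B, Scale C.
Smallest convergent = 0.43. Discriminant values: 0.34, 0.37, 0.76, 0.26, 0.62; count ≥ 0.43 → 2.

2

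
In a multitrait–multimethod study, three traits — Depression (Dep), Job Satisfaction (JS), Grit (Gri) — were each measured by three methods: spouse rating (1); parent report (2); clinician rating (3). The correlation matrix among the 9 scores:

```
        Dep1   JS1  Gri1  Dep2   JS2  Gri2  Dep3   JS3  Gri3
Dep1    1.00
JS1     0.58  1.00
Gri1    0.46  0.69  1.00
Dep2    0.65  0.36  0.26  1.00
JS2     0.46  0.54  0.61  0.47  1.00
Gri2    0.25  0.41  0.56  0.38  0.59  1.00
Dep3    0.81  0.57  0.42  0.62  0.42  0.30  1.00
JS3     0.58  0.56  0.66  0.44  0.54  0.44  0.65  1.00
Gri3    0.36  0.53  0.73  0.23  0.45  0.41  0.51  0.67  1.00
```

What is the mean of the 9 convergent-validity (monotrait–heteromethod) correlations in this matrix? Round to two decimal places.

0.60

Convergent values: 0.65, 0.81, 0.62, 0.54, 0.56, 0.54, 0.56, 0.73, 0.41; mean = 5.42/9 = 0.60.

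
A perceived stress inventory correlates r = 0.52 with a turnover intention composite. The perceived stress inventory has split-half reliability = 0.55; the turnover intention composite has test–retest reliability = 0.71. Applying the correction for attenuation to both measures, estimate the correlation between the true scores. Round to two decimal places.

r_true = r_obs / √(r_xx · r_yy) = 0.52 / √(0.55 × 0.71) = 0.52 / √0.3905 = 0.52 / 0.6249 ≈ 0.83.

0.83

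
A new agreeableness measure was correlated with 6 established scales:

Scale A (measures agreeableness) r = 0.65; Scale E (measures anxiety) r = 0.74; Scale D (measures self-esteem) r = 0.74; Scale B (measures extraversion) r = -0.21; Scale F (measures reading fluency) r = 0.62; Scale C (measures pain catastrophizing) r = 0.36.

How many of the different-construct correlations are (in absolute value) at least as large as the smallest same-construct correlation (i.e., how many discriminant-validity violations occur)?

Convergent (same construct = agreeableness): Scale A.
Smallest convergent = 0.65. Discriminant |r|: 0.74, 0.74, 0.21, 0.62, 0.36; count ≥ 0.65 → 2.

2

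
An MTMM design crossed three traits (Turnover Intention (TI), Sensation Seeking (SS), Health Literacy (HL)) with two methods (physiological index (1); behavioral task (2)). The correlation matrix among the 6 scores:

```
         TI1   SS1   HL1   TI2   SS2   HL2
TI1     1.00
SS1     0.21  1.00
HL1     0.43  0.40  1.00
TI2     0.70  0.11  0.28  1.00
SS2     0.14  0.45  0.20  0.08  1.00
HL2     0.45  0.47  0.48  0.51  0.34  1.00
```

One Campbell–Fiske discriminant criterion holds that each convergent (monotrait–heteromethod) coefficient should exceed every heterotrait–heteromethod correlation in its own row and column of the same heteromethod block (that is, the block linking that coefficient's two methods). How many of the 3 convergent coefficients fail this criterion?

1

Each convergent coefficient versus the relevant comparison correlations:
TI (methods 1·2): 0.70 vs {0.14, 0.11, 0.45, 0.28} → pass.
SS (methods 1·2): 0.45 vs {0.11, 0.14, 0.47, 0.20} → fail.
HL (methods 1·2): 0.48 vs {0.28, 0.45, 0.20, 0.47} → pass.
1 of 3 fail.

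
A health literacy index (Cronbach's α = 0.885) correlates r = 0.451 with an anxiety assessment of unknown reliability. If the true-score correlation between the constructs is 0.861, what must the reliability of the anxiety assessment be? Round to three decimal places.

0.310

r_true = r_obs / √(r_xx · r_yy) ⇒ 0.861 = 0.451 / √(0.885 · r_yy).
√(0.885 · r_yy) = 0.451 / 0.861 = 0.5238; 0.885 · r_yy = 0.2744; r_yy = 0.2744 / 0.885 ≈ 0.310.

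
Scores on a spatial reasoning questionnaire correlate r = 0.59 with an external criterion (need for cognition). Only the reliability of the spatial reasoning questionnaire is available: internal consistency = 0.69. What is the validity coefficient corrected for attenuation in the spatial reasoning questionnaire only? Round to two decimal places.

Single correction: r_c = r_obs / √r_xx = 0.59 / √0.69 = 0.59 / 0.8307 ≈ 0.71.

0.71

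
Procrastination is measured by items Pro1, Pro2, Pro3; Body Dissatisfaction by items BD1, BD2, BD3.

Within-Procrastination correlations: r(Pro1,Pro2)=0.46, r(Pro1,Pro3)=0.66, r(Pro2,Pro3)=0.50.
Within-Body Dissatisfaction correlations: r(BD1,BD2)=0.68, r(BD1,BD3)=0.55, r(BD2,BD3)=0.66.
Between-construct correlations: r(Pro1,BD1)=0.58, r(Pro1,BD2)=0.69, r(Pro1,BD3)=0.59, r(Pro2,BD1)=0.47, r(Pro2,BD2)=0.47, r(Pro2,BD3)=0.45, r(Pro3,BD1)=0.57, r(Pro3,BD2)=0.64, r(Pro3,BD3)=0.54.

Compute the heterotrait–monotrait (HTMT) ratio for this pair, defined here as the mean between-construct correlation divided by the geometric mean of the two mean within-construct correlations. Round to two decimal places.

Mean between = 5.00/9 = 0.5556.
Mean within-Pro = 1.62/3 = 0.5400; mean within-BD = 1.89/3 = 0.6300.
Geometric mean = √(0.5400 × 0.6300) = 0.5833.
HTMT = 0.5556 / 0.5833 = 0.95.

0.95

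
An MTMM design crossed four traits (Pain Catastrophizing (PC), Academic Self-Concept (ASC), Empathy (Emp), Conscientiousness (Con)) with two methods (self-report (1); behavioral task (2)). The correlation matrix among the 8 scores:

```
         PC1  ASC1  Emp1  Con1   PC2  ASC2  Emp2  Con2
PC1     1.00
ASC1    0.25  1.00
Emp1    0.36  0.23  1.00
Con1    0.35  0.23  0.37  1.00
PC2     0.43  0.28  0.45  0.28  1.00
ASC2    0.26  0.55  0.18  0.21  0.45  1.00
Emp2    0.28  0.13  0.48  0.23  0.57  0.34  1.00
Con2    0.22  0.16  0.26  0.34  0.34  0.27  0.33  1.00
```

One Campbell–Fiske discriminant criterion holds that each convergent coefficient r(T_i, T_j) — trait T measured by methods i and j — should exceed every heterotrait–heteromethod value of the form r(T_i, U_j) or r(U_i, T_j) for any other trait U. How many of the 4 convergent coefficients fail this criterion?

Each convergent coefficient versus the relevant comparison correlations:
PC (methods 1·2): 0.43 vs {0.26, 0.28, 0.28, 0.45, 0.22, 0.28} → fail.
ASC (methods 1·2): 0.55 vs {0.28, 0.26, 0.13, 0.18, 0.16, 0.21} → pass.
Emp (methods 1·2): 0.48 vs {0.45, 0.28, 0.18, 0.13, 0.26, 0.23} → pass.
Con (methods 1·2): 0.34 vs {0.28, 0.22, 0.21, 0.16, 0.23, 0.26} → pass.
1 of 4 fail.

1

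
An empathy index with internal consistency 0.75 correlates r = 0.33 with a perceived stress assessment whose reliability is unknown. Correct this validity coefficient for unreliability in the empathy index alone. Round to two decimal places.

0.38

Single correction: r_c = r_obs / √r_xx = 0.33 / √0.75 = 0.33 / 0.8660 ≈ 0.38.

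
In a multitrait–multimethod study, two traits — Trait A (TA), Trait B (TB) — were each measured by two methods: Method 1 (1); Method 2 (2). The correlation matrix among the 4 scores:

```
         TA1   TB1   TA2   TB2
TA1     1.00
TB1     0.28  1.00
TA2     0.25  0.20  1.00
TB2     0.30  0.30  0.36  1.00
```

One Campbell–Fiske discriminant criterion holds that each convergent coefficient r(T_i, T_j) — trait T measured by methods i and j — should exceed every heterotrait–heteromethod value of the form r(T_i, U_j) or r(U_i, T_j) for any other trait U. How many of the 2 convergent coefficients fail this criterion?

Each convergent coefficient versus the relevant comparison correlations:
TA (methods 1·2): 0.25 vs {0.30, 0.20} → fail.
TB (methods 1·2): 0.30 vs {0.20, 0.30} → fail.
2 of 2 fail.

2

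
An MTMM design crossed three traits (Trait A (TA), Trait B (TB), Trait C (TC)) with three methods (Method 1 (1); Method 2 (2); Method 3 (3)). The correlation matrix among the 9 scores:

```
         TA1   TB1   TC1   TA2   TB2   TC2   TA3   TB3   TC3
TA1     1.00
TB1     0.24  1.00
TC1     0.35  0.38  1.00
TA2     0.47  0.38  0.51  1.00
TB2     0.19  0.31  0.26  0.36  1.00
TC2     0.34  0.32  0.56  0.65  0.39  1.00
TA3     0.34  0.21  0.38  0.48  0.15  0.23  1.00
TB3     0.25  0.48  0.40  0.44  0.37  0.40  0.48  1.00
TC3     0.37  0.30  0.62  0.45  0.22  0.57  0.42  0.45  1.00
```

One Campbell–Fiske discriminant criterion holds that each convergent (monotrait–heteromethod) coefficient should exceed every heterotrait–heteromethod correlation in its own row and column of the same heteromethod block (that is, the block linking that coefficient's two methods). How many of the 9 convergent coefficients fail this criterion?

Convergent coefficients and their comparison sets:
TA (methods 1·2): 0.47 vs {0.19, 0.38, 0.34, 0.51} → fail.
TA (methods 1·3): 0.34 vs {0.25, 0.21, 0.37, 0.38} → fail.
TA (methods 2·3): 0.48 vs {0.44, 0.15, 0.45, 0.23} → pass.
TB (methods 1·2): 0.31 vs {0.38, 0.19, 0.32, 0.26} → fail.
TB (methods 1·3): 0.48 vs {0.21, 0.25, 0.30, 0.40} → pass.
TB (methods 2·3): 0.37 vs {0.15, 0.44, 0.22, 0.40} → fail.
TC (methods 1·2): 0.56 vs {0.51, 0.34, 0.26, 0.32} → pass.
TC (methods 1·3): 0.62 vs {0.38, 0.37, 0.40, 0.30} → pass.
TC (methods 2·3): 0.57 vs {0.23, 0.45, 0.40, 0.22} → pass.
4 of 9 fail.

4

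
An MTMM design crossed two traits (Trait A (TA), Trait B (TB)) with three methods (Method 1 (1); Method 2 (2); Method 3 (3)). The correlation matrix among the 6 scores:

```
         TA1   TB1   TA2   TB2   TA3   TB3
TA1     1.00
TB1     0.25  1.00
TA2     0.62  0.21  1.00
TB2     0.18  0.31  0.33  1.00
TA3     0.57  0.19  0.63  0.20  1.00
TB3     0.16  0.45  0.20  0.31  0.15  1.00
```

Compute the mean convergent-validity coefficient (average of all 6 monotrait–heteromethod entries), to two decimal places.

0.48

Convergent values: 0.62, 0.57, 0.63, 0.31, 0.45, 0.31; mean = 2.89/6 = 0.48.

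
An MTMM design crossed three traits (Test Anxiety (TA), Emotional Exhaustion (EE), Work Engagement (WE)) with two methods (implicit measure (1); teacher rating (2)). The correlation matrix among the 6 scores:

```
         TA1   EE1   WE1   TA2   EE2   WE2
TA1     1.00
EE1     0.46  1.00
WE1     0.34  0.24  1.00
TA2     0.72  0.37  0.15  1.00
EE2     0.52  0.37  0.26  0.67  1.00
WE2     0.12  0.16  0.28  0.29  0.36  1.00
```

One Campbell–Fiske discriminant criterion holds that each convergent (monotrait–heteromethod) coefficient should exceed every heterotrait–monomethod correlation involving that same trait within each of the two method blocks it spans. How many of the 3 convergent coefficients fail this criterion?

Convergent coefficients and their comparison sets:
TA (methods 1·2): 0.72 vs {0.46, 0.67, 0.34, 0.29} → pass.
EE (methods 1·2): 0.37 vs {0.46, 0.67, 0.24, 0.36} → fail.
WE (methods 1·2): 0.28 vs {0.34, 0.29, 0.24, 0.36} → fail.
2 of 3 fail.

2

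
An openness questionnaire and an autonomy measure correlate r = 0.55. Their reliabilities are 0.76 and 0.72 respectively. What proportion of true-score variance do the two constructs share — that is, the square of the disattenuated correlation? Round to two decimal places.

0.55

Disattenuated r = 0.55 / √(0.76 × 0.72) = 0.55 / 0.7397 = 0.7435.
Shared true-score variance = 0.7435² = 0.5528 ≈ 0.55.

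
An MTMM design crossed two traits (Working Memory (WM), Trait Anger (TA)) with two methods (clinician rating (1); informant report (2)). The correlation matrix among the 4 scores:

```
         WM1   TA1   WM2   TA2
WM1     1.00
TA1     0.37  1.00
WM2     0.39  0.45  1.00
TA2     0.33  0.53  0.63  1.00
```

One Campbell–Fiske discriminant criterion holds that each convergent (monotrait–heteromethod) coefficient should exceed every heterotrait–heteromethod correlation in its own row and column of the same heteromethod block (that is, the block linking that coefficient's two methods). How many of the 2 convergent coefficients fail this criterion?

1

Convergent coefficients and their comparison sets:
WM (methods 1·2): 0.39 vs {0.33, 0.45} → fail.
TA (methods 1·2): 0.53 vs {0.45, 0.33} → pass.
1 of 2 fail.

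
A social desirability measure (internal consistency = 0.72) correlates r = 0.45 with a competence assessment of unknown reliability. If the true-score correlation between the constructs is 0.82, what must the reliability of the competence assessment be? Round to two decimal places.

r_true = r_obs / √(r_xx · r_yy) ⇒ 0.82 = 0.45 / √(0.72 · r_yy).
√(0.72 · r_yy) = 0.45 / 0.82 = 0.5488; 0.72 · r_yy = 0.3012; r_yy = 0.3012 / 0.72 ≈ 0.42.

0.42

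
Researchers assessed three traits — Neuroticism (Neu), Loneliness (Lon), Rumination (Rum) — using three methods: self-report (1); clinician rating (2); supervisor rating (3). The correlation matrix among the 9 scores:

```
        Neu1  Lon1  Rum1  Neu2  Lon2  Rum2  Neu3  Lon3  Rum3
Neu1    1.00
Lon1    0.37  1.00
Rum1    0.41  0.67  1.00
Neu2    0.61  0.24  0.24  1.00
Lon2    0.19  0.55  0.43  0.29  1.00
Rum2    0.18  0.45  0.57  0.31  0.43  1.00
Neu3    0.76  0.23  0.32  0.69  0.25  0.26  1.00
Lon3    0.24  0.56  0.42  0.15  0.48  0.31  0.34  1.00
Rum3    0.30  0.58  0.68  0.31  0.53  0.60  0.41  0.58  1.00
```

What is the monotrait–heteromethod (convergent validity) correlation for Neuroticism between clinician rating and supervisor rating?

0.69

Same trait (Neu), different methods: r(Neu2, Neu3) = 0.69.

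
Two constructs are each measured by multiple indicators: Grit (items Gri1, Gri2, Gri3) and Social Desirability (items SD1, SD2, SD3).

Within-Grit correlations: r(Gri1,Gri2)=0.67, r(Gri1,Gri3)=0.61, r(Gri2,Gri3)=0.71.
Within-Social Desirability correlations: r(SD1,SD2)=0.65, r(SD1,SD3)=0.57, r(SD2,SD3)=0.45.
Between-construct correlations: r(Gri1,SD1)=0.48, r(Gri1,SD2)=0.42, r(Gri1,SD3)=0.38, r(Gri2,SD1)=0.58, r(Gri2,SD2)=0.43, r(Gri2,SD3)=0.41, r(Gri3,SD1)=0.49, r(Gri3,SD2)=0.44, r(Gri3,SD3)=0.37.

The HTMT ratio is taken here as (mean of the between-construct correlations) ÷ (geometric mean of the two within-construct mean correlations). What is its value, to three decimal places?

0.731

Mean between = 4.00/9 = 0.4444.
Mean within-Gri = 1.99/3 = 0.6633; mean within-SD = 1.67/3 = 0.5567.
Geometric mean = √(0.6633 × 0.5567) = 0.6077.
HTMT = 0.4444 / 0.6077 = 0.731.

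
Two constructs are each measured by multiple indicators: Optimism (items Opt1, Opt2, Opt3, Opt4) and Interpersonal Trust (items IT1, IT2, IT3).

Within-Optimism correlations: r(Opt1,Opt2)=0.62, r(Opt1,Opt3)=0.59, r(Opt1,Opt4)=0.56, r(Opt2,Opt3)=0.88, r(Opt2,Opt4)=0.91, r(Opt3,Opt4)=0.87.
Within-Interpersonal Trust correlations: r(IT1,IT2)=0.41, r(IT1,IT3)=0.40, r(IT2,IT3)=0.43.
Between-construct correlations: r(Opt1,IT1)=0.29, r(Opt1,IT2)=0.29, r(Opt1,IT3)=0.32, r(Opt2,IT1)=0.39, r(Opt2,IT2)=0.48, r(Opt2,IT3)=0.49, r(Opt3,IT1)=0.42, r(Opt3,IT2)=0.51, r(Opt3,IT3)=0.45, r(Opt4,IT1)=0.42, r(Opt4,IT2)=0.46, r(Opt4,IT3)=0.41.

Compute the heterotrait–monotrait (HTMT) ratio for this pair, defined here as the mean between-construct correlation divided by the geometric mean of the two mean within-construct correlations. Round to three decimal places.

0.744

Mean heterotrait r = 4.93/12 = 0.4108.
Mean within-Opt = 4.43/6 = 0.7383; mean within-IT = 1.24/3 = 0.4133.
Geometric mean = √(0.7383 × 0.4133) = 0.5524.
HTMT = 0.4108 / 0.5524 = 0.744.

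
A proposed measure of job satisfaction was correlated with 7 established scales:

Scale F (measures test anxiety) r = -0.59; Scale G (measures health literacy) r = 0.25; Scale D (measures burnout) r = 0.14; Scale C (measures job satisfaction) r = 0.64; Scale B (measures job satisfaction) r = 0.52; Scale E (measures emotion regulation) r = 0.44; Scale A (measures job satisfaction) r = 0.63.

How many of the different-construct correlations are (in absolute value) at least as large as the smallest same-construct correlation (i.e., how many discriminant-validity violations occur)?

Convergent (same construct = job satisfaction): Scale C, Scale B, Scale A.
Smallest convergent = 0.52. Discriminant |r|: 0.59, 0.25, 0.14, 0.44; count ≥ 0.52 → 1.

1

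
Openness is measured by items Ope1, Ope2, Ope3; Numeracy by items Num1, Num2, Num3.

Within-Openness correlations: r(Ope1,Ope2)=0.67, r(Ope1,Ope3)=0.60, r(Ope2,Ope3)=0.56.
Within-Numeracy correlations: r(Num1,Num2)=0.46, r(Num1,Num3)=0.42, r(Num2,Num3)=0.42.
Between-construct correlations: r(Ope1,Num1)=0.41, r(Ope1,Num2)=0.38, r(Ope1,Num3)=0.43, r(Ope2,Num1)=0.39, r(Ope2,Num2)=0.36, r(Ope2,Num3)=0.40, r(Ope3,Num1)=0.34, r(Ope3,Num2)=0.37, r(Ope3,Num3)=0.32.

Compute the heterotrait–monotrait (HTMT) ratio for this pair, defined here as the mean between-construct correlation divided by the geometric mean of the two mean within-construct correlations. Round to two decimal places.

0.73

Mean heterotrait r = 3.40/9 = 0.3778.
Mean within-Ope = 1.83/3 = 0.6100; mean within-Num = 1.30/3 = 0.4333.
Geometric mean = √(0.6100 × 0.4333) = 0.5141.
HTMT = 0.3778 / 0.5141 = 0.73.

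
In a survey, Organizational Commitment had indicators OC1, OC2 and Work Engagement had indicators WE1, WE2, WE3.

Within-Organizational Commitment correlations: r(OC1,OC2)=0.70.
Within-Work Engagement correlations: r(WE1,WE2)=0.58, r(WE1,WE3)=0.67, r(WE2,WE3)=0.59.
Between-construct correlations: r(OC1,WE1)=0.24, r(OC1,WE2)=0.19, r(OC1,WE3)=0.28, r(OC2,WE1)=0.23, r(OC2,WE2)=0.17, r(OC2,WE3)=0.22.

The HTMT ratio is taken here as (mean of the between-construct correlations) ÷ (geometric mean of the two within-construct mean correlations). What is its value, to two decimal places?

0.34

Mean heterotrait r = 1.33/6 = 0.2217.
Mean within-OC = 0.70/1 = 0.7000; mean within-WE = 1.84/3 = 0.6133.
Geometric mean = √(0.7000 × 0.6133) = 0.6552.
HTMT = 0.2217 / 0.6552 = 0.34.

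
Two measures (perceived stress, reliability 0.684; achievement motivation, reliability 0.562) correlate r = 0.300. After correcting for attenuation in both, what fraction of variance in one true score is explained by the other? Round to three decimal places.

Disattenuated r = 0.300 / √(0.684 × 0.562) = 0.300 / 0.6200 = 0.4839.
Shared true-score variance = 0.4839² = 0.2342 ≈ 0.234.

0.234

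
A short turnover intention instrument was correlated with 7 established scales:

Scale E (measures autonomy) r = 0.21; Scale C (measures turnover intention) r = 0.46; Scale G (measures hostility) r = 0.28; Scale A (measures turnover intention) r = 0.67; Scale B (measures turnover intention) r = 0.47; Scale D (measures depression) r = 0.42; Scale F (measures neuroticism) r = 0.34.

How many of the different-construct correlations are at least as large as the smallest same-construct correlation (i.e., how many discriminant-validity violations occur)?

Convergent (same construct = turnover intention): Scale C, Scale A, Scale B.
Smallest convergent = 0.46. Discriminant values: 0.21, 0.28, 0.42, 0.34; count ≥ 0.46 → 0.

0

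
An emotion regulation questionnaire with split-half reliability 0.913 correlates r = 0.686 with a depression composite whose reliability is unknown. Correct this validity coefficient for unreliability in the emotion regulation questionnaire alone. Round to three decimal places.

0.718

Single correction: r_c = r_obs / √r_xx = 0.686 / √0.913 = 0.686 / 0.9555 ≈ 0.718.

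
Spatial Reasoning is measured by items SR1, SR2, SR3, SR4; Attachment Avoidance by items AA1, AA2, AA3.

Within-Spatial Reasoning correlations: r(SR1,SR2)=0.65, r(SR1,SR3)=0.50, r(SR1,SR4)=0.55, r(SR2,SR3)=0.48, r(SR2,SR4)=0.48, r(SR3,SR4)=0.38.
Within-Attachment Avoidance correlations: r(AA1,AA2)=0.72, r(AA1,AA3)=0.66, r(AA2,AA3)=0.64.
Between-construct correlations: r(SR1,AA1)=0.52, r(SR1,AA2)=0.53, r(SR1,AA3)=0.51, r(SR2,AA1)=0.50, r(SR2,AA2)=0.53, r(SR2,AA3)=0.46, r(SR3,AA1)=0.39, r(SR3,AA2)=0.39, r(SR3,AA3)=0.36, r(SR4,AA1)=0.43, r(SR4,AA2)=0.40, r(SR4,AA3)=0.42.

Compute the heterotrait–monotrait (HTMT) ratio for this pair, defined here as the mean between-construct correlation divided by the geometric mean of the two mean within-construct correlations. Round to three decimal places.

Mean between = 5.44/12 = 0.4533.
Mean within-SR = 3.04/6 = 0.5067; mean within-AA = 2.02/3 = 0.6733.
Geometric mean = √(0.5067 × 0.6733) = 0.5841.
HTMT = 0.4533 / 0.5841 = 0.776.

0.776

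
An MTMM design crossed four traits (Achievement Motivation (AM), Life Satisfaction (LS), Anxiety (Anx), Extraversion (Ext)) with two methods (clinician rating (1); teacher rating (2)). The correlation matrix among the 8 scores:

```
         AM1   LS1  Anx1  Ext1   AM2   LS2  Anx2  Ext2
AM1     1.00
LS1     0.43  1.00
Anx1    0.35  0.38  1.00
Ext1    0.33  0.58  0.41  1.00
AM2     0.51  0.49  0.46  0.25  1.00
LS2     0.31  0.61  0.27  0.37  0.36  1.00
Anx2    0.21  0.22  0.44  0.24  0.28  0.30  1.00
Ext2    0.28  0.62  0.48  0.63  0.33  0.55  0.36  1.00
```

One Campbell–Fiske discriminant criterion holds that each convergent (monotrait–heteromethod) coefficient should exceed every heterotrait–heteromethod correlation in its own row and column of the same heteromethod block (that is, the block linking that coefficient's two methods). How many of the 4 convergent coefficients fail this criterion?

2

Convergent coefficients and their comparison sets:
AM (methods 1·2): 0.51 vs {0.31, 0.49, 0.21, 0.46, 0.28, 0.25} → pass.
LS (methods 1·2): 0.61 vs {0.49, 0.31, 0.22, 0.27, 0.62, 0.37} → fail.
Anx (methods 1·2): 0.44 vs {0.46, 0.21, 0.27, 0.22, 0.48, 0.24} → fail.
Ext (methods 1·2): 0.63 vs {0.25, 0.28, 0.37, 0.62, 0.24, 0.48} → pass.
2 of 4 fail.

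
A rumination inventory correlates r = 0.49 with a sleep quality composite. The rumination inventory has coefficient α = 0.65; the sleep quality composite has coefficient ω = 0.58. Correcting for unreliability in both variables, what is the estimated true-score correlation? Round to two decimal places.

r_true = r_obs / √(r_xx · r_yy) = 0.49 / √(0.65 × 0.58) = 0.49 / √0.3770 = 0.49 / 0.6140 ≈ 0.80.

0.80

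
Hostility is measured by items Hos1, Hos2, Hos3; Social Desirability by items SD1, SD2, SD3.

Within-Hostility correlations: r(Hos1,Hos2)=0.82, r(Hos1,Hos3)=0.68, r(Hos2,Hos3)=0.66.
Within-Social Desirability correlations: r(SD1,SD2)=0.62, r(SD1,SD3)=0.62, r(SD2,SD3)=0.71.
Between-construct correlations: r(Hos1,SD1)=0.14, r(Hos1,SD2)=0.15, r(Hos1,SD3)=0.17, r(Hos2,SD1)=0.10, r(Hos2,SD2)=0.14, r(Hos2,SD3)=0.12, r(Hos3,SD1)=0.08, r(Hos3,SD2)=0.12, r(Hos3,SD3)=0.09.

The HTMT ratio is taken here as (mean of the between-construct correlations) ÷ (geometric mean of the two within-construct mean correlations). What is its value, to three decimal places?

Mean between = 1.11/9 = 0.1233.
Mean within-Hos = 2.16/3 = 0.7200; mean within-SD = 1.95/3 = 0.6500.
Geometric mean = √(0.7200 × 0.6500) = 0.6841.
HTMT = 0.1233 / 0.6841 = 0.180.

0.180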